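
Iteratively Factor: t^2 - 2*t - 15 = (t - 5)*(t + 3)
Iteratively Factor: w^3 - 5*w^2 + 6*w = (w - 2)*(w^2 - 3*w) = w*(w - 2)*(w - 3)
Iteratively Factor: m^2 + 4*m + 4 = (m + 2)*(m + 2)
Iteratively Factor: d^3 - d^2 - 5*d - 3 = (d - 3)*(d^2 + 2*d + 1) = (d - 3)*(d + 1)*(d + 1)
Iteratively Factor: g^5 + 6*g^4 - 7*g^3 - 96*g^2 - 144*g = (g)*(g^4 + 6*g^3 - 7*g^2 - 96*g - 144) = g*(g - 4)*(g^3 + 10*g^2 + 33*g + 36) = g*(g - 4)*(g + 3)*(g^2 + 7*g + 12) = g*(g - 4)*(g + 3)^2*(g + 4)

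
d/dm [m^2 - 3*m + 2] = 2*m - 3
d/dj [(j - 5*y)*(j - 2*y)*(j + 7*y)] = 3*j^2 - 39*y^2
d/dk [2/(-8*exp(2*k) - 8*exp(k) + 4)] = (2*exp(k) + 1)*exp(k)/(2*exp(2*k) + 2*exp(k) - 1)^2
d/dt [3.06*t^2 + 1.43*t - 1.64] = 6.12*t + 1.43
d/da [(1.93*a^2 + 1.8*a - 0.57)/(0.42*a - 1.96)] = (0.8106*a^2 - 7.5656*a - 3.2886)/(0.1764*a^2 - 1.6464*a + 3.8416)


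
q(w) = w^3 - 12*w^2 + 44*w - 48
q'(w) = 3*w^2 - 24*w + 44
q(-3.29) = -358.26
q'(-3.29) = 155.43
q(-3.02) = -317.87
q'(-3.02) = 143.84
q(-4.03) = -485.66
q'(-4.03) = 189.44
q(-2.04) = -196.19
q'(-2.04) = 105.44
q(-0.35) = -64.91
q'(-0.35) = 52.77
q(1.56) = -4.77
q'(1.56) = 13.86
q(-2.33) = -228.32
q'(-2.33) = 116.21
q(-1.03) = -107.14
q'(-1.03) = 71.90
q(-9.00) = -2145.00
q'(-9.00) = 503.00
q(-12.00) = -4032.00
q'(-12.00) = 764.00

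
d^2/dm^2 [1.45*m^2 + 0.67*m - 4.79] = 2.90000000000000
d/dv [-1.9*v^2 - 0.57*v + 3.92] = -3.8*v - 0.57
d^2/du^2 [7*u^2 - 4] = 14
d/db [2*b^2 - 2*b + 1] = 4*b - 2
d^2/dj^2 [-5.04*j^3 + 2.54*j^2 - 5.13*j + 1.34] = 5.08 - 30.24*j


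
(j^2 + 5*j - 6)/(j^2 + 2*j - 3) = (j + 6)/(j + 3)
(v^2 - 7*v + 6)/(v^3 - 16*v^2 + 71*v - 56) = (v - 6)/(v^2 - 15*v + 56)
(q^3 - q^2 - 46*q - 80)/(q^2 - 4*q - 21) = (-q^3 + q^2 + 46*q + 80)/(-q^2 + 4*q + 21)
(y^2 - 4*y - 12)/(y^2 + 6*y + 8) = (y - 6)/(y + 4)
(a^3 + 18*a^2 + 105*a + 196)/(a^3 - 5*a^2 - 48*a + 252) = (a^2 + 11*a + 28)/(a^2 - 12*a + 36)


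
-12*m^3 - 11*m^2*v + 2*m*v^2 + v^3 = (-3*m + v)*(m + v)*(4*m + v)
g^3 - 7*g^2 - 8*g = g*(g - 8)*(g + 1)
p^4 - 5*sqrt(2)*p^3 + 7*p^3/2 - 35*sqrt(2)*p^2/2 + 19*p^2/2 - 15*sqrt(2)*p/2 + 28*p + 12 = (p + 1/2)*(p + 3)*(p - 4*sqrt(2))*(p - sqrt(2))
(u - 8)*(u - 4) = u^2 - 12*u + 32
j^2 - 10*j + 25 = (j - 5)^2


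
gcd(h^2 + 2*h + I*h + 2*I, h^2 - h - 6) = h + 2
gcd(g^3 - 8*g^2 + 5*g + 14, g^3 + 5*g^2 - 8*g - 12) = g^2 - g - 2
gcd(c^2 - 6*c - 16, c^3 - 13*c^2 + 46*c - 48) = c - 8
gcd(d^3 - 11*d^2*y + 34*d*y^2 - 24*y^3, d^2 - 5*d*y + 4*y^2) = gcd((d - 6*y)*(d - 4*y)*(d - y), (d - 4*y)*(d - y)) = d^2 - 5*d*y + 4*y^2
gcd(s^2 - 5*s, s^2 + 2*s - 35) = s - 5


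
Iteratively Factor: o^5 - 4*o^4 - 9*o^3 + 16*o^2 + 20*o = (o - 5)*(o^4 + o^3 - 4*o^2 - 4*o) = o*(o - 5)*(o^3 + o^2 - 4*o - 4) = o*(o - 5)*(o - 2)*(o^2 + 3*o + 2) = o*(o - 5)*(o - 2)*(o + 1)*(o + 2)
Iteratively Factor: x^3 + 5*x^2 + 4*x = (x + 1)*(x^2 + 4*x) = (x + 1)*(x + 4)*(x)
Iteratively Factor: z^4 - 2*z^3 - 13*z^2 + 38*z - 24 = (z - 2)*(z^3 - 13*z + 12) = (z - 2)*(z - 1)*(z^2 + z - 12) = (z - 2)*(z - 1)*(z + 4)*(z - 3)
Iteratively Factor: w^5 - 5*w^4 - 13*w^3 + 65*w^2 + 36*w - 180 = (w - 2)*(w^4 - 3*w^3 - 19*w^2 + 27*w + 90) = (w - 2)*(w + 3)*(w^3 - 6*w^2 - w + 30) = (w - 2)*(w + 2)*(w + 3)*(w^2 - 8*w + 15) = (w - 3)*(w - 2)*(w + 2)*(w + 3)*(w - 5)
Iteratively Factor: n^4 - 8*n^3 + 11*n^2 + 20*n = (n - 5)*(n^3 - 3*n^2 - 4*n) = n*(n - 5)*(n^2 - 3*n - 4) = n*(n - 5)*(n - 4)*(n + 1)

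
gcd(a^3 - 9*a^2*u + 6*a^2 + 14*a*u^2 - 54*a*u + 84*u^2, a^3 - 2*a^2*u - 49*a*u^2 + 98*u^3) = a^2 - 9*a*u + 14*u^2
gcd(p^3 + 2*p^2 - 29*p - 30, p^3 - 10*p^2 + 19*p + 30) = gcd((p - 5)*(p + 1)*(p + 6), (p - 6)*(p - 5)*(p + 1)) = p^2 - 4*p - 5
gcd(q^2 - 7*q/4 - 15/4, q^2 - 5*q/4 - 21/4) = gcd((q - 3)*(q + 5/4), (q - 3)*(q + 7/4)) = q - 3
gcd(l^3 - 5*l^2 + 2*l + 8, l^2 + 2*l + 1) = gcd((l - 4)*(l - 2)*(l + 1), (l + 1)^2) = l + 1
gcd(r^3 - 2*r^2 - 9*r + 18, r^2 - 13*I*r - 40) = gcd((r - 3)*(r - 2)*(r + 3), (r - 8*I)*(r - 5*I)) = 1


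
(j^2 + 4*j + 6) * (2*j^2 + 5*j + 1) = 2*j^4 + 13*j^3 + 33*j^2 + 34*j + 6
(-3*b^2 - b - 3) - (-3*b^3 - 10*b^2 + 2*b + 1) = 3*b^3 + 7*b^2 - 3*b - 4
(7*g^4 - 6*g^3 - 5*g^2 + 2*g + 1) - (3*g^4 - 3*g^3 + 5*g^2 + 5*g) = 4*g^4 - 3*g^3 - 10*g^2 - 3*g + 1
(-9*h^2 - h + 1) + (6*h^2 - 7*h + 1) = -3*h^2 - 8*h + 2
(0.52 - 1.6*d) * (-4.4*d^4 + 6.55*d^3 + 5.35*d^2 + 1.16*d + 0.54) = 7.04*d^5 - 12.768*d^4 - 5.154*d^3 + 0.926*d^2 - 0.2608*d + 0.2808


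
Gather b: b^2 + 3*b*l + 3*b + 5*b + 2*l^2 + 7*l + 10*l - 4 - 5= b^2 + b*(3*l + 8) + 2*l^2 + 17*l - 9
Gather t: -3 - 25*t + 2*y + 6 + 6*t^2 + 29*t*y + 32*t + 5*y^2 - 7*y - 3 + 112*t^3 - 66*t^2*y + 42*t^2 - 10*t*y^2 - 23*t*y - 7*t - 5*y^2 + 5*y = 112*t^3 + t^2*(48 - 66*y) + t*(-10*y^2 + 6*y)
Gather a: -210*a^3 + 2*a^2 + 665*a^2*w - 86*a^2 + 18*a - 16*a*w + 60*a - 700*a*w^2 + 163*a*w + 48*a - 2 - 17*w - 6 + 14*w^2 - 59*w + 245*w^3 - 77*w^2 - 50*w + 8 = -210*a^3 + a^2*(665*w - 84) + a*(-700*w^2 + 147*w + 126) + 245*w^3 - 63*w^2 - 126*w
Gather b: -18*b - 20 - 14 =-18*b - 34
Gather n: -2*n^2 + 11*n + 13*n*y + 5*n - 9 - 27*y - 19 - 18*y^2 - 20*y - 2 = -2*n^2 + n*(13*y + 16) - 18*y^2 - 47*y - 30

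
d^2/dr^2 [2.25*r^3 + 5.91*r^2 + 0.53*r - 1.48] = 13.5*r + 11.82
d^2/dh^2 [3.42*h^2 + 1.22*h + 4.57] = 6.84000000000000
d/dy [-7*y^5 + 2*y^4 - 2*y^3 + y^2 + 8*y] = -35*y^4 + 8*y^3 - 6*y^2 + 2*y + 8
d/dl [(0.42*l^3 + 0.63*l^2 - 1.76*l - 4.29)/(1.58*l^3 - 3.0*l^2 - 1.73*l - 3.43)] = (-2.2554*l^4 + 4.1084*l^3 + 9.6429*l^2 - 30.0618*l - 1.3849)/(2.4964*l^6 - 9.48*l^5 + 3.5332*l^4 - 0.458800000000002*l^3 + 23.5729*l^2 + 11.8678*l + 11.7649)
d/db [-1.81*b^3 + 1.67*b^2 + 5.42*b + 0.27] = -5.43*b^2 + 3.34*b + 5.42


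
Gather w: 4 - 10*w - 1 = 3 - 10*w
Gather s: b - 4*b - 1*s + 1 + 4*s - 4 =-3*b + 3*s - 3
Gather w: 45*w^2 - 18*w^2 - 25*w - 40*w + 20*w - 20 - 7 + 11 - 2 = 27*w^2 - 45*w - 18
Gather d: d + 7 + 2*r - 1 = d + 2*r + 6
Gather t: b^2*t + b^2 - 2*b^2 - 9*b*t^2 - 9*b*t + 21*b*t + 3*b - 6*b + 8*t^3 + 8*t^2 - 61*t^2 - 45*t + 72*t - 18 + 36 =-b^2 - 3*b + 8*t^3 + t^2*(-9*b - 53) + t*(b^2 + 12*b + 27) + 18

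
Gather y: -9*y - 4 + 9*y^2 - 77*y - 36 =9*y^2 - 86*y - 40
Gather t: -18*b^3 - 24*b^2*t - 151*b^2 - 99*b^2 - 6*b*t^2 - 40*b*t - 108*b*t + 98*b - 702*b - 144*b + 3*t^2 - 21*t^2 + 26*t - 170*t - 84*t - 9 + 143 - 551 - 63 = -18*b^3 - 250*b^2 - 748*b + t^2*(-6*b - 18) + t*(-24*b^2 - 148*b - 228) - 480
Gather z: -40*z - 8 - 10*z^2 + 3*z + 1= -10*z^2 - 37*z - 7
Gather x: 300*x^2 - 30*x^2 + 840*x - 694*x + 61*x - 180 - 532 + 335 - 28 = 270*x^2 + 207*x - 405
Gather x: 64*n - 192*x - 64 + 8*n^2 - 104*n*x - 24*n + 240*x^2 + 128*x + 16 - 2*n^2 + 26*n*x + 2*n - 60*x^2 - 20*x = 6*n^2 + 42*n + 180*x^2 + x*(-78*n - 84) - 48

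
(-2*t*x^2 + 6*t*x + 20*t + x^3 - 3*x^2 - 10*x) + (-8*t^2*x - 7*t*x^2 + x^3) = -8*t^2*x - 9*t*x^2 + 6*t*x + 20*t + 2*x^3 - 3*x^2 - 10*x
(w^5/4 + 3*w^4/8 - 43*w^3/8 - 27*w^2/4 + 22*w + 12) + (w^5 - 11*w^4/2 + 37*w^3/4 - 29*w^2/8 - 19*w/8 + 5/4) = 5*w^5/4 - 41*w^4/8 + 31*w^3/8 - 83*w^2/8 + 157*w/8 + 53/4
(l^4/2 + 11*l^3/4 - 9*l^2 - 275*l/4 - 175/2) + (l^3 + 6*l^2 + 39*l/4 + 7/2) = l^4/2 + 15*l^3/4 - 3*l^2 - 59*l - 84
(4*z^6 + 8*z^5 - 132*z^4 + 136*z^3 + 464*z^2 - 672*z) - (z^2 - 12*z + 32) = 4*z^6 + 8*z^5 - 132*z^4 + 136*z^3 + 463*z^2 - 660*z - 32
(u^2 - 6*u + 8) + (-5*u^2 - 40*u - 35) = -4*u^2 - 46*u - 27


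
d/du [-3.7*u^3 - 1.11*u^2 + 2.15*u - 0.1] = -11.1*u^2 - 2.22*u + 2.15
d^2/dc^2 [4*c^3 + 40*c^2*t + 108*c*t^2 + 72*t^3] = 24*c + 80*t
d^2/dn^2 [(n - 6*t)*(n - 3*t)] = 2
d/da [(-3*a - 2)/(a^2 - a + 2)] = (-3*a^2 + 3*a + (2*a - 1)*(3*a + 2) - 6)/(a^2 - a + 2)^2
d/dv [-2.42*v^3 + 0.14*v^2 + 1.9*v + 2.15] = -7.26*v^2 + 0.28*v + 1.9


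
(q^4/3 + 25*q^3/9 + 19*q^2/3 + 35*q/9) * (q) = q^5/3 + 25*q^4/9 + 19*q^3/3 + 35*q^2/9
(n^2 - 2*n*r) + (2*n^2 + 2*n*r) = 3*n^2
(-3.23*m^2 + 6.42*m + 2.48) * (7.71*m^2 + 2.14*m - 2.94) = -24.9033*m^4 + 42.586*m^3 + 42.3558*m^2 - 13.5676*m - 7.2912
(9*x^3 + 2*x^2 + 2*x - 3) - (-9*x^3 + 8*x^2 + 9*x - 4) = 18*x^3 - 6*x^2 - 7*x + 1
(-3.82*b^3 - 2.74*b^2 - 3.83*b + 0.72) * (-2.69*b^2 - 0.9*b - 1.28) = 10.2758*b^5 + 10.8086*b^4 + 17.6583*b^3 + 5.0174*b^2 + 4.2544*b - 0.9216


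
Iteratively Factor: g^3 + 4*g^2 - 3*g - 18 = (g - 2)*(g^2 + 6*g + 9) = (g - 2)*(g + 3)*(g + 3)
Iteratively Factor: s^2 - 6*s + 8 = (s - 4)*(s - 2)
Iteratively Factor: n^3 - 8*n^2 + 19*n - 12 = (n - 3)*(n^2 - 5*n + 4) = (n - 3)*(n - 1)*(n - 4)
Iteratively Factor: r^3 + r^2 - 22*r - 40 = (r + 4)*(r^2 - 3*r - 10) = (r - 5)*(r + 4)*(r + 2)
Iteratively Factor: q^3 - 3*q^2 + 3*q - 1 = (q - 1)*(q^2 - 2*q + 1) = (q - 1)^2*(q - 1)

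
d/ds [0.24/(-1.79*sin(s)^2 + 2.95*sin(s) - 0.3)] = (0.8592*sin(s) - 0.708)*cos(s)/(1.79*sin(s)^2 - 2.95*sin(s) + 0.3)^2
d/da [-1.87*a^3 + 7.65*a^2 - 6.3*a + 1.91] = -5.61*a^2 + 15.3*a - 6.3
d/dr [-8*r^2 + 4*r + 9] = 4 - 16*r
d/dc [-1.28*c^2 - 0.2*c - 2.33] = -2.56*c - 0.2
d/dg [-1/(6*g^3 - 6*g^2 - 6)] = g*(3*g - 2)/(6*(-g^3 + g^2 + 1)^2)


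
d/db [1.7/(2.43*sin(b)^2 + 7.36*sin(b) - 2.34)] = -(8.262*sin(b) + 12.512)*cos(b)/(2.43*sin(b)^2 + 7.36*sin(b) - 2.34)^2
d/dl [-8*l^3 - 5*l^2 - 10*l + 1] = -24*l^2 - 10*l - 10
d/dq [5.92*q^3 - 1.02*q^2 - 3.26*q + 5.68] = 17.76*q^2 - 2.04*q - 3.26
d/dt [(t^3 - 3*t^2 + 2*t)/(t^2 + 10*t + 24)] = (t^4 + 20*t^3 + 40*t^2 - 144*t + 48)/(t^4 + 20*t^3 + 148*t^2 + 480*t + 576)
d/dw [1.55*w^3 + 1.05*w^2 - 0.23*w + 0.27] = 4.65*w^2 + 2.1*w - 0.23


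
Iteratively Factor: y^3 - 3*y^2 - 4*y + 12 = (y - 2)*(y^2 - y - 6) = (y - 2)*(y + 2)*(y - 3)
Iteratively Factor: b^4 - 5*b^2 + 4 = (b + 2)*(b^3 - 2*b^2 - b + 2) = (b + 1)*(b + 2)*(b^2 - 3*b + 2) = (b - 1)*(b + 1)*(b + 2)*(b - 2)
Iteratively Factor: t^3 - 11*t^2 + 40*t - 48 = (t - 4)*(t^2 - 7*t + 12) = (t - 4)^2*(t - 3)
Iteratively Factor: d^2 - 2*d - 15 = (d + 3)*(d - 5)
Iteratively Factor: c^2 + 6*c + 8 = (c + 4)*(c + 2)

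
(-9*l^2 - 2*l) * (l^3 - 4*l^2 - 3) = -9*l^5 + 34*l^4 + 8*l^3 + 27*l^2 + 6*l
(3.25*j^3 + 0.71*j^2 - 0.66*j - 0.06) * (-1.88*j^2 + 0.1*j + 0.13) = -6.11*j^5 - 1.0098*j^4 + 1.7343*j^3 + 0.1391*j^2 - 0.0918*j - 0.0078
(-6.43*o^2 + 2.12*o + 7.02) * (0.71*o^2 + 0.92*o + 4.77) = -4.5653*o^4 - 4.4104*o^3 - 23.7365*o^2 + 16.5708*o + 33.4854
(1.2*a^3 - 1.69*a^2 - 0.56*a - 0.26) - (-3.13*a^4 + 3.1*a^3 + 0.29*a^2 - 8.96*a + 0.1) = 3.13*a^4 - 1.9*a^3 - 1.98*a^2 + 8.4*a - 0.36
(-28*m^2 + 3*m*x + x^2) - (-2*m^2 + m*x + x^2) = -26*m^2 + 2*m*x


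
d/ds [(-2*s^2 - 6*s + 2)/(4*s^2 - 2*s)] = (7*s^2 - 4*s + 1)/(s^2*(4*s^2 - 4*s + 1))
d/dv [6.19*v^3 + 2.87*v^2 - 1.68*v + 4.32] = 18.57*v^2 + 5.74*v - 1.68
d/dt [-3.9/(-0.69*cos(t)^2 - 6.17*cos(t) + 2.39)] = (5.382*cos(t) + 24.063)*sin(t)/(0.69*cos(t)^2 + 6.17*cos(t) - 2.39)^2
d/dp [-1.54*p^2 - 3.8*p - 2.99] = -3.08*p - 3.8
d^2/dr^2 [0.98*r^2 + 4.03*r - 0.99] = 1.96000000000000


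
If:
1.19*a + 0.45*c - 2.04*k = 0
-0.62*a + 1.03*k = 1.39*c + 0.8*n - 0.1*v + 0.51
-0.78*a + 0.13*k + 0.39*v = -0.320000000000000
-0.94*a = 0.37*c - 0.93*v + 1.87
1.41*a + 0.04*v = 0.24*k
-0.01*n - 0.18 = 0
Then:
No Solution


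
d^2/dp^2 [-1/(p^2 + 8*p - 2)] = 2*(p^2 + 8*p - 4*(p + 4)^2 - 2)/(p^2 + 8*p - 2)^3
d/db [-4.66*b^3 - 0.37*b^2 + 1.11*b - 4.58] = -13.98*b^2 - 0.74*b + 1.11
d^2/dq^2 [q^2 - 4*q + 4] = 2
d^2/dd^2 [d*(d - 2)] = 2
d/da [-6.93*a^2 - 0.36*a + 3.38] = -13.86*a - 0.36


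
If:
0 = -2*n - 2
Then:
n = -1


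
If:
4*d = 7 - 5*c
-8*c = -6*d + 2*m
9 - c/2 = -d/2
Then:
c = 79/9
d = -83/9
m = -565/9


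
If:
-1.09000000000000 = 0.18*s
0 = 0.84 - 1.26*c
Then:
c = 0.67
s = -6.06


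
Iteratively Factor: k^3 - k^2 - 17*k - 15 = (k + 1)*(k^2 - 2*k - 15) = (k + 1)*(k + 3)*(k - 5)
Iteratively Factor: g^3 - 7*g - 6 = (g - 3)*(g^2 + 3*g + 2) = (g - 3)*(g + 1)*(g + 2)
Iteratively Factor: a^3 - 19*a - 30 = (a + 2)*(a^2 - 2*a - 15) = (a + 2)*(a + 3)*(a - 5)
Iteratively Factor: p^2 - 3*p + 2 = (p - 1)*(p - 2)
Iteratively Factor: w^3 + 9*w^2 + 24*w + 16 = (w + 4)*(w^2 + 5*w + 4) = (w + 4)^2*(w + 1)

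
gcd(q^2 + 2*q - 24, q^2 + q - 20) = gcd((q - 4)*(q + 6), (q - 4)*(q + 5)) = q - 4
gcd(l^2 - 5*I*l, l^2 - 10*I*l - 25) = l - 5*I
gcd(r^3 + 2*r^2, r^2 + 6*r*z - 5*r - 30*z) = 1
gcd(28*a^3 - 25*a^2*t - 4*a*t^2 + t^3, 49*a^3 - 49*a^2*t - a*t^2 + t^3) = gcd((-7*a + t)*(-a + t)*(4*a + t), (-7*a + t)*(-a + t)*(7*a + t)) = 7*a^2 - 8*a*t + t^2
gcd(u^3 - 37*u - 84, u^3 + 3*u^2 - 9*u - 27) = u + 3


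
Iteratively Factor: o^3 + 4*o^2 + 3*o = (o)*(o^2 + 4*o + 3) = o*(o + 1)*(o + 3)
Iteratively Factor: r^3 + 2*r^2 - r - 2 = (r - 1)*(r^2 + 3*r + 2) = (r - 1)*(r + 2)*(r + 1)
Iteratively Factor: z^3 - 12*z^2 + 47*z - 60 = (z - 4)*(z^2 - 8*z + 15) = (z - 4)*(z - 3)*(z - 5)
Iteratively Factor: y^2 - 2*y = (y)*(y - 2)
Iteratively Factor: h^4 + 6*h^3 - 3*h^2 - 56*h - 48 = (h - 3)*(h^3 + 9*h^2 + 24*h + 16) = (h - 3)*(h + 1)*(h^2 + 8*h + 16) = (h - 3)*(h + 1)*(h + 4)*(h + 4)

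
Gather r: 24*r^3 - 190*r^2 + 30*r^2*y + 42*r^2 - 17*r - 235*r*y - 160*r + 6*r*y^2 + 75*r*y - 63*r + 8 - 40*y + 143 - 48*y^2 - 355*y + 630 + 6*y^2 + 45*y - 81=24*r^3 + r^2*(30*y - 148) + r*(6*y^2 - 160*y - 240) - 42*y^2 - 350*y + 700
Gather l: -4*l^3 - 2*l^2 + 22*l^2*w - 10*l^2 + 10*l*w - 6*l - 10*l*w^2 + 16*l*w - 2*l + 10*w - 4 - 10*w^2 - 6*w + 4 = -4*l^3 + l^2*(22*w - 12) + l*(-10*w^2 + 26*w - 8) - 10*w^2 + 4*w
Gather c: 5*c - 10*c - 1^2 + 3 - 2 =-5*c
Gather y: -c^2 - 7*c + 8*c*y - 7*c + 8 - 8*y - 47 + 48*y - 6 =-c^2 - 14*c + y*(8*c + 40) - 45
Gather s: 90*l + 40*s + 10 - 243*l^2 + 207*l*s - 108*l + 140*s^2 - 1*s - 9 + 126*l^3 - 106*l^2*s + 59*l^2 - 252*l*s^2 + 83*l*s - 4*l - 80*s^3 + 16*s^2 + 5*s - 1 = 126*l^3 - 184*l^2 - 22*l - 80*s^3 + s^2*(156 - 252*l) + s*(-106*l^2 + 290*l + 44)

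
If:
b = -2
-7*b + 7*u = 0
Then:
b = -2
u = -2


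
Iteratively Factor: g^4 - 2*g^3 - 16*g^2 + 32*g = (g - 2)*(g^3 - 16*g) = g*(g - 2)*(g^2 - 16) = g*(g - 2)*(g + 4)*(g - 4)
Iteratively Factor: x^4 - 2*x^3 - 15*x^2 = (x)*(x^3 - 2*x^2 - 15*x) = x*(x + 3)*(x^2 - 5*x) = x^2*(x + 3)*(x - 5)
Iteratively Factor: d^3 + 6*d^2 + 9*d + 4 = (d + 4)*(d^2 + 2*d + 1) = (d + 1)*(d + 4)*(d + 1)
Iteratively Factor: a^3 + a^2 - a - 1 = (a + 1)*(a^2 - 1) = (a + 1)^2*(a - 1)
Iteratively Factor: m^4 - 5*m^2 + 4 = (m + 1)*(m^3 - m^2 - 4*m + 4) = (m - 1)*(m + 1)*(m^2 - 4) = (m - 2)*(m - 1)*(m + 1)*(m + 2)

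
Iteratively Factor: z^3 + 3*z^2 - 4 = (z + 2)*(z^2 + z - 2) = (z - 1)*(z + 2)*(z + 2)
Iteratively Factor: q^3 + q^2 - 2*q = (q - 1)*(q^2 + 2*q) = (q - 1)*(q + 2)*(q)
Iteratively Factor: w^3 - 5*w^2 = (w - 5)*(w^2) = w*(w - 5)*(w)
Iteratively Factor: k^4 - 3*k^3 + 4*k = (k - 2)*(k^3 - k^2 - 2*k) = (k - 2)*(k + 1)*(k^2 - 2*k) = k*(k - 2)*(k + 1)*(k - 2)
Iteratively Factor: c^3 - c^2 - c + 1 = (c - 1)*(c^2 - 1) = (c - 1)^2*(c + 1)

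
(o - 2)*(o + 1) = o^2 - o - 2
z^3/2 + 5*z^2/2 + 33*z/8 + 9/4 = (z/2 + 1)*(z + 3/2)^2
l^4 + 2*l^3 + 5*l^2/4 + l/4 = l*(l + 1/2)^2*(l + 1)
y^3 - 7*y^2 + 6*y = y*(y - 6)*(y - 1)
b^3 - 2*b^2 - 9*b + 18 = (b - 3)*(b - 2)*(b + 3)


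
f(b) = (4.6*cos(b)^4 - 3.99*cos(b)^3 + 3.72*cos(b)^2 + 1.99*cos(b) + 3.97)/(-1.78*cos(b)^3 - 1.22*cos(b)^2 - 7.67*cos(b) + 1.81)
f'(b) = (-5.34*sin(b)*cos(b)^2 - 2.44*sin(b)*cos(b) - 7.67*sin(b))*(4.6*cos(b)^4 - 3.99*cos(b)^3 + 3.72*cos(b)^2 + 1.99*cos(b) + 3.97)/(-1.78*cos(b)^3 - 1.22*cos(b)^2 - 7.67*cos(b) + 1.81)^2 + (-18.4*sin(b)*cos(b)^3 + 11.97*sin(b)*cos(b)^2 - 7.44*sin(b)*cos(b) - 1.99*sin(b))/(-1.78*cos(b)^3 - 1.22*cos(b)^2 - 7.67*cos(b) + 1.81) = (8.188*cos(b)^6 + 11.224*cos(b)^5 + 94.3566*cos(b)^4 - 101.595*cos(b)^3 + 26.5705*cos(b)^2 - 23.1532*cos(b) - 34.0518)*sin(b)/(3.1684*cos(b)^6 + 4.3432*cos(b)^5 + 28.7936*cos(b)^4 + 12.2712*cos(b)^3 + 54.4125*cos(b)^2 - 27.7654*cos(b) + 3.2761)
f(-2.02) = 0.85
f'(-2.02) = 0.26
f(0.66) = -1.31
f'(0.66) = -0.77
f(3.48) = 1.31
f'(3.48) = -0.63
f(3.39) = 1.36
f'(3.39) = -0.49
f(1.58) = 2.10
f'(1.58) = -9.57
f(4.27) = 0.85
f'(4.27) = 0.30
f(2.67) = 1.22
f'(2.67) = 0.78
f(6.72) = -1.20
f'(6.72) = -0.26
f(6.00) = -1.17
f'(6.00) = 0.11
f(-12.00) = -1.25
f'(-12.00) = -0.49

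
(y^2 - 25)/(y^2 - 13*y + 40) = (y + 5)/(y - 8)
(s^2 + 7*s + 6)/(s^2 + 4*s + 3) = (s + 6)/(s + 3)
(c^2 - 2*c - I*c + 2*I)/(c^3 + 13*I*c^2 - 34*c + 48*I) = (c - 2)/(c^2 + 14*I*c - 48)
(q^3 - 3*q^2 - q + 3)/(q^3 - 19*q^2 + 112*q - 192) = (q^2 - 1)/(q^2 - 16*q + 64)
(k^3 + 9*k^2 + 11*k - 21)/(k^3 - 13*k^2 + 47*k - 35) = (k^2 + 10*k + 21)/(k^2 - 12*k + 35)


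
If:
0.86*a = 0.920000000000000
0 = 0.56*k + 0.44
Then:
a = 1.07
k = -0.79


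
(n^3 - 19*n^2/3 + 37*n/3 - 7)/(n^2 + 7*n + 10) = (3*n^3 - 19*n^2 + 37*n - 21)/(3*(n^2 + 7*n + 10))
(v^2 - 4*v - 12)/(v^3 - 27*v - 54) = (v + 2)/(v^2 + 6*v + 9)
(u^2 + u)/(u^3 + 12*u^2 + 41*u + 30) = u/(u^2 + 11*u + 30)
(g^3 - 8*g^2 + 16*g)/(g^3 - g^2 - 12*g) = (g - 4)/(g + 3)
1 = 1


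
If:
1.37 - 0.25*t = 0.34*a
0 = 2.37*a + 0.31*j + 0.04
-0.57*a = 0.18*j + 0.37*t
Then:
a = 1.53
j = -11.83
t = 3.40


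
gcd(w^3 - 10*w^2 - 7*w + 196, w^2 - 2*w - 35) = w - 7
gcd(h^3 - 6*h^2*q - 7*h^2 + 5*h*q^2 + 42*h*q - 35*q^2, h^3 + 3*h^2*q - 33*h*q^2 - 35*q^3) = -h + 5*q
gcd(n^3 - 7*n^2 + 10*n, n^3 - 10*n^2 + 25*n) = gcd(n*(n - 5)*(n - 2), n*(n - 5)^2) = n^2 - 5*n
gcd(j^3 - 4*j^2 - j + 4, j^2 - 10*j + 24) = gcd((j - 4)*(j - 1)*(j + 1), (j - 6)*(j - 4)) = j - 4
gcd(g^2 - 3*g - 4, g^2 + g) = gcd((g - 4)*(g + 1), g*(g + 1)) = g + 1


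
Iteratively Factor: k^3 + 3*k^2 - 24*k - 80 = (k + 4)*(k^2 - k - 20) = (k - 5)*(k + 4)*(k + 4)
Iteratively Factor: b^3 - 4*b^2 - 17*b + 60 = (b - 5)*(b^2 + b - 12) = (b - 5)*(b - 3)*(b + 4)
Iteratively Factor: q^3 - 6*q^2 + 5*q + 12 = (q - 4)*(q^2 - 2*q - 3) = (q - 4)*(q + 1)*(q - 3)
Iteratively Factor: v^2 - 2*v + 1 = (v - 1)*(v - 1)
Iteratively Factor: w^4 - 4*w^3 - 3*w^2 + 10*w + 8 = (w + 1)*(w^3 - 5*w^2 + 2*w + 8) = (w - 4)*(w + 1)*(w^2 - w - 2) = (w - 4)*(w + 1)^2*(w - 2)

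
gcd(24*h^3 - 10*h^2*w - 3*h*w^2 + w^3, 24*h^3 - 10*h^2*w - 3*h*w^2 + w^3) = 24*h^3 - 10*h^2*w - 3*h*w^2 + w^3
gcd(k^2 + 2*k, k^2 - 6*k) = k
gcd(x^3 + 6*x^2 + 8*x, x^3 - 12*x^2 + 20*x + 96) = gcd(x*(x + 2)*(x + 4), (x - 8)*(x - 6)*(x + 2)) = x + 2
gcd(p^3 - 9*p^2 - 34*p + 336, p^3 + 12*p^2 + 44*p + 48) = p + 6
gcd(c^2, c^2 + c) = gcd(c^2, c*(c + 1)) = c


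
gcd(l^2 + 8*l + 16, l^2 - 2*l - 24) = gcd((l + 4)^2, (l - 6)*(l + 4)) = l + 4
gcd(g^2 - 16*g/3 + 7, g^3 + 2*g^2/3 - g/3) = 1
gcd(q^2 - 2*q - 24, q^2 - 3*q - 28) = q + 4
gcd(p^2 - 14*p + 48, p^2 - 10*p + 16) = p - 8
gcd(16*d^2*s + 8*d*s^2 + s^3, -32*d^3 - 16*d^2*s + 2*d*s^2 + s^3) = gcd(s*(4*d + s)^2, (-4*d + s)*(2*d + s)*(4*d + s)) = 4*d + s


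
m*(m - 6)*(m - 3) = m^3 - 9*m^2 + 18*m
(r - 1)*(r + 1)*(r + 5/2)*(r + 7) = r^4 + 19*r^3/2 + 33*r^2/2 - 19*r/2 - 35/2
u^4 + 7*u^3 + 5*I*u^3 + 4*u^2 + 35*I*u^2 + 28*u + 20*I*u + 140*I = (u + 7)*(u - 2*I)*(u + 2*I)*(u + 5*I)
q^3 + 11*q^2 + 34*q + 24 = (q + 1)*(q + 4)*(q + 6)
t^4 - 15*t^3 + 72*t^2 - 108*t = t*(t - 6)^2*(t - 3)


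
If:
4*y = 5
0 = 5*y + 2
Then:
No Solution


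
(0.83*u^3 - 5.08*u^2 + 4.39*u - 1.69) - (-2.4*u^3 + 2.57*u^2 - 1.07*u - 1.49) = 3.23*u^3 - 7.65*u^2 + 5.46*u - 0.2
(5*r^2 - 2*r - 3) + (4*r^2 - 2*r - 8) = 9*r^2 - 4*r - 11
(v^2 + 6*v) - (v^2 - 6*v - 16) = 12*v + 16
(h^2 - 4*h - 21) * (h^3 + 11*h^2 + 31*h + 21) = h^5 + 7*h^4 - 34*h^3 - 334*h^2 - 735*h - 441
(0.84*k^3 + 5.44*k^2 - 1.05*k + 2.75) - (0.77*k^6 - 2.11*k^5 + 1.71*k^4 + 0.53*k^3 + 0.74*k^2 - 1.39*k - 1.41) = -0.77*k^6 + 2.11*k^5 - 1.71*k^4 + 0.31*k^3 + 4.7*k^2 + 0.34*k + 4.16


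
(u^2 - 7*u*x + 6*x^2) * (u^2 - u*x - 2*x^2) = u^4 - 8*u^3*x + 11*u^2*x^2 + 8*u*x^3 - 12*x^4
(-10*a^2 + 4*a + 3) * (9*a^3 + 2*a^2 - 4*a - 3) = -90*a^5 + 16*a^4 + 75*a^3 + 20*a^2 - 24*a - 9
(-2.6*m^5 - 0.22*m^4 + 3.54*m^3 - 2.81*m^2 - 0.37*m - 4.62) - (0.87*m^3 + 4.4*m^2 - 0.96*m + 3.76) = -2.6*m^5 - 0.22*m^4 + 2.67*m^3 - 7.21*m^2 + 0.59*m - 8.38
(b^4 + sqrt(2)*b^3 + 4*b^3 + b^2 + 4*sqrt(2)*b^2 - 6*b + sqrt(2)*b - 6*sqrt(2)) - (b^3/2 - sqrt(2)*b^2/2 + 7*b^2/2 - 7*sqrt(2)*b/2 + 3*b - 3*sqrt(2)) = b^4 + sqrt(2)*b^3 + 7*b^3/2 - 5*b^2/2 + 9*sqrt(2)*b^2/2 - 9*b + 9*sqrt(2)*b/2 - 3*sqrt(2)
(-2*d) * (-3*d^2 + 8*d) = 6*d^3 - 16*d^2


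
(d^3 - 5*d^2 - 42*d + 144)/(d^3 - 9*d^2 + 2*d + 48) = (d + 6)/(d + 2)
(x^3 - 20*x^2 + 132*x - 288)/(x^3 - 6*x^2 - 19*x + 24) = (x^2 - 12*x + 36)/(x^2 + 2*x - 3)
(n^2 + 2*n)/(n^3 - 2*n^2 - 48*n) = (n + 2)/(n^2 - 2*n - 48)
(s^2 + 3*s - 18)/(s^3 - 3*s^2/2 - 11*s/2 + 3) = 2*(s + 6)/(2*s^2 + 3*s - 2)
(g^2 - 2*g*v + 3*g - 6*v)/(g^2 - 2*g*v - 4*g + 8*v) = (g + 3)/(g - 4)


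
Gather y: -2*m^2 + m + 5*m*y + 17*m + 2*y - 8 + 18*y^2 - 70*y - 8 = -2*m^2 + 18*m + 18*y^2 + y*(5*m - 68) - 16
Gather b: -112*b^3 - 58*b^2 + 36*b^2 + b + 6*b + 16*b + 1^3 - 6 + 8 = -112*b^3 - 22*b^2 + 23*b + 3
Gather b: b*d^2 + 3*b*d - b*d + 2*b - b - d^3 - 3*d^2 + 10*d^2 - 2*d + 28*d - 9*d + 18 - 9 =b*(d^2 + 2*d + 1) - d^3 + 7*d^2 + 17*d + 9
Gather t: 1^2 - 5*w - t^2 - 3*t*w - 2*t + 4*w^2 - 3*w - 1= -t^2 + t*(-3*w - 2) + 4*w^2 - 8*w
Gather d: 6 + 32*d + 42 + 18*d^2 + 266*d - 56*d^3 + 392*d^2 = -56*d^3 + 410*d^2 + 298*d + 48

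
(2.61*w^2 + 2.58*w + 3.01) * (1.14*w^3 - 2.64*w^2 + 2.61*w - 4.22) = 2.9754*w^5 - 3.9492*w^4 + 3.4323*w^3 - 12.2268*w^2 - 3.0315*w - 12.7022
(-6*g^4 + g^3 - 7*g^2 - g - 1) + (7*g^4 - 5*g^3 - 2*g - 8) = g^4 - 4*g^3 - 7*g^2 - 3*g - 9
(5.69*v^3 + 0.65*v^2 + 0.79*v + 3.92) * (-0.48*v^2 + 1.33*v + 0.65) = -2.7312*v^5 + 7.2557*v^4 + 4.1838*v^3 - 0.4084*v^2 + 5.7271*v + 2.548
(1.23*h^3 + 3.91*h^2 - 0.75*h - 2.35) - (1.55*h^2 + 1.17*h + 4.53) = 1.23*h^3 + 2.36*h^2 - 1.92*h - 6.88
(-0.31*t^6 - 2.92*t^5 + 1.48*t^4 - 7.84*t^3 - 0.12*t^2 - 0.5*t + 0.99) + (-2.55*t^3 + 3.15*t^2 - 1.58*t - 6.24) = -0.31*t^6 - 2.92*t^5 + 1.48*t^4 - 10.39*t^3 + 3.03*t^2 - 2.08*t - 5.25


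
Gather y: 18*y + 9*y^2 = 9*y^2 + 18*y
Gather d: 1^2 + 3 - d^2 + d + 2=-d^2 + d + 6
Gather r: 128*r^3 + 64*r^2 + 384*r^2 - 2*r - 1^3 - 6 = 128*r^3 + 448*r^2 - 2*r - 7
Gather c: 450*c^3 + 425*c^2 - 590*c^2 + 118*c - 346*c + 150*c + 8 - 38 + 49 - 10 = 450*c^3 - 165*c^2 - 78*c + 9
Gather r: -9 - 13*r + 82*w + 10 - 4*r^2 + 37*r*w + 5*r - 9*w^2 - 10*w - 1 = -4*r^2 + r*(37*w - 8) - 9*w^2 + 72*w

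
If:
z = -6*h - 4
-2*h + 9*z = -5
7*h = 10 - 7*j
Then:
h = -31/56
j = 111/56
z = -19/28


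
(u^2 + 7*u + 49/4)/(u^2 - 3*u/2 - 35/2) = (u + 7/2)/(u - 5)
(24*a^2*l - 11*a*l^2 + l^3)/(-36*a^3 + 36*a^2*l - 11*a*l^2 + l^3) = l*(-8*a + l)/(12*a^2 - 8*a*l + l^2)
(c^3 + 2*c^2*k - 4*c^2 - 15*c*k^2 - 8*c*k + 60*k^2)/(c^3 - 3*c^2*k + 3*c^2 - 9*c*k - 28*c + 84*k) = (c + 5*k)/(c + 7)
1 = 1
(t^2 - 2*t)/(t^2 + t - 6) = t/(t + 3)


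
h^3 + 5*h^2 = h^2*(h + 5)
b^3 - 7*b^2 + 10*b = b*(b - 5)*(b - 2)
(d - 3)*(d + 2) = d^2 - d - 6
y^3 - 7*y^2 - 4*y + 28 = (y - 7)*(y - 2)*(y + 2)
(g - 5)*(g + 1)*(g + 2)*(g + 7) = g^4 + 5*g^3 - 27*g^2 - 101*g - 70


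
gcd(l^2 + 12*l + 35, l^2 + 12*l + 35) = l^2 + 12*l + 35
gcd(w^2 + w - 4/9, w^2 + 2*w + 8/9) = w + 4/3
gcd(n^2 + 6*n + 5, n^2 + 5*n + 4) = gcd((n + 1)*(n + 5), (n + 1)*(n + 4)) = n + 1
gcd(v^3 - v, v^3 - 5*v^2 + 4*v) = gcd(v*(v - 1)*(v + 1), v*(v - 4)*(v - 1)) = v^2 - v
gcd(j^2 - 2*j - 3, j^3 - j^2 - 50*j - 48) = j + 1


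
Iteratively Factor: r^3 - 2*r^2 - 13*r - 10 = (r + 2)*(r^2 - 4*r - 5) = (r + 1)*(r + 2)*(r - 5)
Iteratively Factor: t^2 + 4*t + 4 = (t + 2)*(t + 2)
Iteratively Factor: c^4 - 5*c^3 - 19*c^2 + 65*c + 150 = (c - 5)*(c^3 - 19*c - 30) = (c - 5)*(c + 3)*(c^2 - 3*c - 10) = (c - 5)^2*(c + 3)*(c + 2)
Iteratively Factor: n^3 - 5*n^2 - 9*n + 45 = (n - 3)*(n^2 - 2*n - 15) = (n - 3)*(n + 3)*(n - 5)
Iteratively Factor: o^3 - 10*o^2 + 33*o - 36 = (o - 4)*(o^2 - 6*o + 9) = (o - 4)*(o - 3)*(o - 3)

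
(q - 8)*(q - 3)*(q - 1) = q^3 - 12*q^2 + 35*q - 24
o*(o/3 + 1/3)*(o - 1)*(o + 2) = o^4/3 + 2*o^3/3 - o^2/3 - 2*o/3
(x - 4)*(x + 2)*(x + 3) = x^3 + x^2 - 14*x - 24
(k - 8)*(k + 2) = k^2 - 6*k - 16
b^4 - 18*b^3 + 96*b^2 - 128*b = b*(b - 8)^2*(b - 2)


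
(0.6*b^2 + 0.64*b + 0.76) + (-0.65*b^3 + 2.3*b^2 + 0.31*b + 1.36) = -0.65*b^3 + 2.9*b^2 + 0.95*b + 2.12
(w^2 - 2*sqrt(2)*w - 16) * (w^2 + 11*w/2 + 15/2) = w^4 - 2*sqrt(2)*w^3 + 11*w^3/2 - 11*sqrt(2)*w^2 - 17*w^2/2 - 88*w - 15*sqrt(2)*w - 120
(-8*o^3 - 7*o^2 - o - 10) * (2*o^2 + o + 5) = -16*o^5 - 22*o^4 - 49*o^3 - 56*o^2 - 15*o - 50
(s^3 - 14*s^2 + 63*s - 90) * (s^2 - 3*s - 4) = s^5 - 17*s^4 + 101*s^3 - 223*s^2 + 18*s + 360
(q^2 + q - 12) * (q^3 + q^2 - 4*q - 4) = q^5 + 2*q^4 - 15*q^3 - 20*q^2 + 44*q + 48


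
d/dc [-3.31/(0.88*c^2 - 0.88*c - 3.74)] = (5.8256*c - 2.9128)/(-0.88*c^2 + 0.88*c + 3.74)^2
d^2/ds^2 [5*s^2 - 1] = 10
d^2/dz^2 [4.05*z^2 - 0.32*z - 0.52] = 8.10000000000000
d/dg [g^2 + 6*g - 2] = 2*g + 6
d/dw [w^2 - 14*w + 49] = 2*w - 14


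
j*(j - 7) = j^2 - 7*j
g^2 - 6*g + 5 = (g - 5)*(g - 1)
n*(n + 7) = n^2 + 7*n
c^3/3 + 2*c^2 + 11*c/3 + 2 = (c/3 + 1)*(c + 1)*(c + 2)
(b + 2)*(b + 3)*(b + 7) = b^3 + 12*b^2 + 41*b + 42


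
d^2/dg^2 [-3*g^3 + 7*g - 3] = -18*g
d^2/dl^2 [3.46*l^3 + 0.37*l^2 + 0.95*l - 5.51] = 20.76*l + 0.74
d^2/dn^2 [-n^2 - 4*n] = -2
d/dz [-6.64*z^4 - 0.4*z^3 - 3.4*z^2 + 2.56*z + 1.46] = -26.56*z^3 - 1.2*z^2 - 6.8*z + 2.56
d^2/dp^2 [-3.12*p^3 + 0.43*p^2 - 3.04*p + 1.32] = 0.86 - 18.72*p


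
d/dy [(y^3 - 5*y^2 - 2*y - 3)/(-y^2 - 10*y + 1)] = (-y^4 - 20*y^3 + 51*y^2 - 16*y - 32)/(y^4 + 20*y^3 + 98*y^2 - 20*y + 1)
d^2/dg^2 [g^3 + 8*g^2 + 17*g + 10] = 6*g + 16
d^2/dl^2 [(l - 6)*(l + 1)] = 2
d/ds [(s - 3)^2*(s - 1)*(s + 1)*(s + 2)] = 5*s^4 - 16*s^3 - 12*s^2 + 44*s + 3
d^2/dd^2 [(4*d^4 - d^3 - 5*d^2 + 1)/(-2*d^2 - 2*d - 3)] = 2*(-16*d^6 - 48*d^5 - 120*d^4 - 214*d^3 - 300*d^2 + 15*d + 47)/(8*d^6 + 24*d^5 + 60*d^4 + 80*d^3 + 90*d^2 + 54*d + 27)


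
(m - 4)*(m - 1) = m^2 - 5*m + 4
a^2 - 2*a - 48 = (a - 8)*(a + 6)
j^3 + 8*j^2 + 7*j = j*(j + 1)*(j + 7)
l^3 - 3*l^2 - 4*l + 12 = (l - 3)*(l - 2)*(l + 2)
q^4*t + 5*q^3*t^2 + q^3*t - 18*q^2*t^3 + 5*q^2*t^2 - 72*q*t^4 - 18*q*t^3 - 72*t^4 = (q - 4*t)*(q + 3*t)*(q + 6*t)*(q*t + t)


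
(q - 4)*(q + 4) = q^2 - 16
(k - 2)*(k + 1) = k^2 - k - 2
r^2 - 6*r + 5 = (r - 5)*(r - 1)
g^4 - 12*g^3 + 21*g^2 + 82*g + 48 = (g - 8)*(g - 6)*(g + 1)^2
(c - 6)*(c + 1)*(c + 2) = c^3 - 3*c^2 - 16*c - 12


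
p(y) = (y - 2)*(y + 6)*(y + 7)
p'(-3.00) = -23.00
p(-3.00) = -60.00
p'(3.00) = 109.00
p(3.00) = 90.00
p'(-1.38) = -8.65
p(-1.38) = -87.76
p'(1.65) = 60.47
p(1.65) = -23.16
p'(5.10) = 206.23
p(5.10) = 416.36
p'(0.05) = 17.11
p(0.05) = -83.17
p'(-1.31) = -7.67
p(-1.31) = -88.33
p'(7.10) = 323.43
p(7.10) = 942.02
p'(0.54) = 28.75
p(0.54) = -71.99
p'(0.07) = 17.55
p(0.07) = -82.83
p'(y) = (y - 2)*(y + 6) + (y - 2)*(y + 7) + (y + 6)*(y + 7) = 3*y^2 + 22*y + 16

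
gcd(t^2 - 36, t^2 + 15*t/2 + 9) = t + 6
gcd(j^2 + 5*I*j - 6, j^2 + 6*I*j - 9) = j + 3*I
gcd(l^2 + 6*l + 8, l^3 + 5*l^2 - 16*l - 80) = l + 4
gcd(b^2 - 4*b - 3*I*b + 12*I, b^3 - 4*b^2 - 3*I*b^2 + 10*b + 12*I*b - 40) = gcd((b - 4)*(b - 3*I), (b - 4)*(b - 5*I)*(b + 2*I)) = b - 4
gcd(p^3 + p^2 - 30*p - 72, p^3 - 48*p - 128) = p + 4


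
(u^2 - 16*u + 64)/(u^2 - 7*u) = (u^2 - 16*u + 64)/(u*(u - 7))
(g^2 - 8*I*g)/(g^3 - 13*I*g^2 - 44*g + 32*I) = g/(g^2 - 5*I*g - 4)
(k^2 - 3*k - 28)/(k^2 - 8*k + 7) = (k + 4)/(k - 1)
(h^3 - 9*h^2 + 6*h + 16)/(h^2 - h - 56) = (h^2 - h - 2)/(h + 7)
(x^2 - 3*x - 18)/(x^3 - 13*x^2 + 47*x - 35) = (x^2 - 3*x - 18)/(x^3 - 13*x^2 + 47*x - 35)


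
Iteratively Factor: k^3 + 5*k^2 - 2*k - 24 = (k - 2)*(k^2 + 7*k + 12) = (k - 2)*(k + 4)*(k + 3)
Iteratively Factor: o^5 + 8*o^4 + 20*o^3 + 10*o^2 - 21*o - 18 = (o - 1)*(o^4 + 9*o^3 + 29*o^2 + 39*o + 18) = (o - 1)*(o + 3)*(o^3 + 6*o^2 + 11*o + 6) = (o - 1)*(o + 3)^2*(o^2 + 3*o + 2) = (o - 1)*(o + 1)*(o + 3)^2*(o + 2)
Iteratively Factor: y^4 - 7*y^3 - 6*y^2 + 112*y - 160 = (y - 5)*(y^3 - 2*y^2 - 16*y + 32) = (y - 5)*(y - 2)*(y^2 - 16) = (y - 5)*(y - 2)*(y + 4)*(y - 4)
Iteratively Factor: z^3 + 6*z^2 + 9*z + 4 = (z + 4)*(z^2 + 2*z + 1) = (z + 1)*(z + 4)*(z + 1)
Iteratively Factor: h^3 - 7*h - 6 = (h - 3)*(h^2 + 3*h + 2) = (h - 3)*(h + 1)*(h + 2)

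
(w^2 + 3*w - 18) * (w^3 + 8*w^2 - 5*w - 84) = w^5 + 11*w^4 + w^3 - 243*w^2 - 162*w + 1512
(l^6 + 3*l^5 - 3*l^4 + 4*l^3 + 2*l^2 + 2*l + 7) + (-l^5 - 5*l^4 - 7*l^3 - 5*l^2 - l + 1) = l^6 + 2*l^5 - 8*l^4 - 3*l^3 - 3*l^2 + l + 8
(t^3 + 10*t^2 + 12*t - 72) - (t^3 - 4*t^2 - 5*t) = 14*t^2 + 17*t - 72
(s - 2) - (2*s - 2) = -s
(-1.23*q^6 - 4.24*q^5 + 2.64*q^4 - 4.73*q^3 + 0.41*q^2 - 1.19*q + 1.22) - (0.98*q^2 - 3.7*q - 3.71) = -1.23*q^6 - 4.24*q^5 + 2.64*q^4 - 4.73*q^3 - 0.57*q^2 + 2.51*q + 4.93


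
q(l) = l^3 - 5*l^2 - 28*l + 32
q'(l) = 3*l^2 - 10*l - 28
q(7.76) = -19.08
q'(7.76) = 75.05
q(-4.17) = -10.70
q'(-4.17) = 65.87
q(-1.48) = 59.25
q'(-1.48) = -6.63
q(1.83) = -29.86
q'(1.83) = -36.25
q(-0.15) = 36.08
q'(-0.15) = -26.43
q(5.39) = -107.59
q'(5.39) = 5.26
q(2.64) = -58.37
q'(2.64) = -33.49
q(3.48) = -83.85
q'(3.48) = -26.47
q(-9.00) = -850.00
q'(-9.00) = 305.00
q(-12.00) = -2080.00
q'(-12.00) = 524.00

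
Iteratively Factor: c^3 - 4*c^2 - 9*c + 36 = (c + 3)*(c^2 - 7*c + 12) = (c - 3)*(c + 3)*(c - 4)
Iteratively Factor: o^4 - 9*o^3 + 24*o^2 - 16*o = (o)*(o^3 - 9*o^2 + 24*o - 16) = o*(o - 4)*(o^2 - 5*o + 4) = o*(o - 4)*(o - 1)*(o - 4)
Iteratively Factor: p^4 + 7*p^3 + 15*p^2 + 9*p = (p + 3)*(p^3 + 4*p^2 + 3*p) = p*(p + 3)*(p^2 + 4*p + 3) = p*(p + 1)*(p + 3)*(p + 3)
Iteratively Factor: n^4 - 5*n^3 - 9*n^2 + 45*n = (n)*(n^3 - 5*n^2 - 9*n + 45) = n*(n - 3)*(n^2 - 2*n - 15) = n*(n - 3)*(n + 3)*(n - 5)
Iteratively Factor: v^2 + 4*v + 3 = (v + 1)*(v + 3)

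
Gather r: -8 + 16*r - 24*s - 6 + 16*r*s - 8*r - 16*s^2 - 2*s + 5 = r*(16*s + 8) - 16*s^2 - 26*s - 9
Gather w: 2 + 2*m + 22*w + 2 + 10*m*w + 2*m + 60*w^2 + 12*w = 4*m + 60*w^2 + w*(10*m + 34) + 4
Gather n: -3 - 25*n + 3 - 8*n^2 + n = -8*n^2 - 24*n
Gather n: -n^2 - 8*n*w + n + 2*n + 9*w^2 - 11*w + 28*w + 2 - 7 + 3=-n^2 + n*(3 - 8*w) + 9*w^2 + 17*w - 2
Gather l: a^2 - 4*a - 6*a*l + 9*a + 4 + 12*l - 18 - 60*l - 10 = a^2 + 5*a + l*(-6*a - 48) - 24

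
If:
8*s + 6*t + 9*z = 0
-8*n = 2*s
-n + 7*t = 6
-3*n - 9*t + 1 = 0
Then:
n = -47/30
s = 94/15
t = 19/30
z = -809/135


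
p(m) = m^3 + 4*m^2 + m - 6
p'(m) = 3*m^2 + 8*m + 1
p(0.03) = -5.97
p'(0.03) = 1.24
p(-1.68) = -1.13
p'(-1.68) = -3.97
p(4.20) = 142.85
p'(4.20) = 87.52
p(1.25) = 3.45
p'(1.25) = 15.69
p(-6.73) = -136.38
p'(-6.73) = 83.04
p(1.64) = 10.81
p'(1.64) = 22.19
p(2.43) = 34.40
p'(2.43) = 38.15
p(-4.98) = -35.28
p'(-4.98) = 35.56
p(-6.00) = -84.00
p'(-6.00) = 61.00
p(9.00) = 1056.00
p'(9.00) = 316.00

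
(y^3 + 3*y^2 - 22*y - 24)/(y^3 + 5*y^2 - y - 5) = (y^2 + 2*y - 24)/(y^2 + 4*y - 5)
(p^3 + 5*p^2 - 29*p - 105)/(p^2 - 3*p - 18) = (p^2 + 2*p - 35)/(p - 6)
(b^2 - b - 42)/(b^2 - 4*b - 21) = (b + 6)/(b + 3)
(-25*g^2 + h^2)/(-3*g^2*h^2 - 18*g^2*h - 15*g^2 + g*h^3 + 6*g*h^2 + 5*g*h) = (25*g^2 - h^2)/(g*(3*g*h^2 + 18*g*h + 15*g - h^3 - 6*h^2 - 5*h))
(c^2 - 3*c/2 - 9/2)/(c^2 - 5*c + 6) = (c + 3/2)/(c - 2)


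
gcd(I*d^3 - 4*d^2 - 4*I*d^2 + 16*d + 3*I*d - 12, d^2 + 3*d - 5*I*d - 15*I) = 1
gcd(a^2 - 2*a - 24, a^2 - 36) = a - 6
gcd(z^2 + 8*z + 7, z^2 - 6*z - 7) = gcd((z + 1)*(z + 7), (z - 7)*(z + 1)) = z + 1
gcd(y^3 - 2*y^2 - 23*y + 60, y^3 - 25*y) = y + 5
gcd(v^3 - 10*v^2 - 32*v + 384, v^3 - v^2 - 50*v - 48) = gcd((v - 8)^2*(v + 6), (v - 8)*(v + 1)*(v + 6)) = v^2 - 2*v - 48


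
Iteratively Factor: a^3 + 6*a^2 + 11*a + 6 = (a + 2)*(a^2 + 4*a + 3) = (a + 2)*(a + 3)*(a + 1)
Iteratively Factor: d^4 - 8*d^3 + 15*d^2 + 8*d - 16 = (d + 1)*(d^3 - 9*d^2 + 24*d - 16) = (d - 1)*(d + 1)*(d^2 - 8*d + 16) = (d - 4)*(d - 1)*(d + 1)*(d - 4)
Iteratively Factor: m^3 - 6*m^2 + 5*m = (m - 5)*(m^2 - m) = m*(m - 5)*(m - 1)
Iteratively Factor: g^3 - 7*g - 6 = (g + 1)*(g^2 - g - 6) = (g - 3)*(g + 1)*(g + 2)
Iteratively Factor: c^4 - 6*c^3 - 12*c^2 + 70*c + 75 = (c - 5)*(c^3 - c^2 - 17*c - 15) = (c - 5)*(c + 3)*(c^2 - 4*c - 5) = (c - 5)*(c + 1)*(c + 3)*(c - 5)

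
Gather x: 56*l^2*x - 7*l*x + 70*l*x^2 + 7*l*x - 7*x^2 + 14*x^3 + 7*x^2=56*l^2*x + 70*l*x^2 + 14*x^3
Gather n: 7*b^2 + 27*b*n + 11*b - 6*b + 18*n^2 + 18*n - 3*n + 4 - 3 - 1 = 7*b^2 + 5*b + 18*n^2 + n*(27*b + 15)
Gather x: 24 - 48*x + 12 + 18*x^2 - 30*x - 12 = 18*x^2 - 78*x + 24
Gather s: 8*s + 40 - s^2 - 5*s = -s^2 + 3*s + 40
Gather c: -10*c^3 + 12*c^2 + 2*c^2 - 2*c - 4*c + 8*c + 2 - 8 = -10*c^3 + 14*c^2 + 2*c - 6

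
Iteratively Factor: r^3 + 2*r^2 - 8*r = (r)*(r^2 + 2*r - 8) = r*(r + 4)*(r - 2)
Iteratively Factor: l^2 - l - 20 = (l - 5)*(l + 4)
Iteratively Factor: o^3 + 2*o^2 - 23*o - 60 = (o + 4)*(o^2 - 2*o - 15) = (o - 5)*(o + 4)*(o + 3)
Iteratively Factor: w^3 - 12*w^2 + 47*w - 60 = (w - 3)*(w^2 - 9*w + 20) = (w - 4)*(w - 3)*(w - 5)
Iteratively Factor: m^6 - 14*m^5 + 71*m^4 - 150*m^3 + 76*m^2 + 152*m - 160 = (m + 1)*(m^5 - 15*m^4 + 86*m^3 - 236*m^2 + 312*m - 160) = (m - 5)*(m + 1)*(m^4 - 10*m^3 + 36*m^2 - 56*m + 32) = (m - 5)*(m - 2)*(m + 1)*(m^3 - 8*m^2 + 20*m - 16) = (m - 5)*(m - 2)^2*(m + 1)*(m^2 - 6*m + 8) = (m - 5)*(m - 4)*(m - 2)^2*(m + 1)*(m - 2)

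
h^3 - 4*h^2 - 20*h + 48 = (h - 6)*(h - 2)*(h + 4)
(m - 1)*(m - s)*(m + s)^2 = m^4 + m^3*s - m^3 - m^2*s^2 - m^2*s - m*s^3 + m*s^2 + s^3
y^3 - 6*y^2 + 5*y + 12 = (y - 4)*(y - 3)*(y + 1)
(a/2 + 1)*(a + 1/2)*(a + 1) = a^3/2 + 7*a^2/4 + 7*a/4 + 1/2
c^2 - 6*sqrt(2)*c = c*(c - 6*sqrt(2))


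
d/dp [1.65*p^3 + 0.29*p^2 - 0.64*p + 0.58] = 4.95*p^2 + 0.58*p - 0.64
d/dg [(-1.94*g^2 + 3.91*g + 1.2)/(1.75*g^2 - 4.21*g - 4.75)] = (1.3249*g^2 + 14.23*g - 13.5205)/(3.0625*g^4 - 14.735*g^3 + 1.0991*g^2 + 39.995*g + 22.5625)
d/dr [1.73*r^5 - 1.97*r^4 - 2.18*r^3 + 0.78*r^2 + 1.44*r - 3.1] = 8.65*r^4 - 7.88*r^3 - 6.54*r^2 + 1.56*r + 1.44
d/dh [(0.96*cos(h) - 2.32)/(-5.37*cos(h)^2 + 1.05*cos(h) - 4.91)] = (-5.1552*cos(h)^2 + 24.9168*cos(h) + 2.2776)*sin(h)/(28.8369*cos(h)^4 - 11.277*cos(h)^3 + 53.8359*cos(h)^2 - 10.311*cos(h) + 24.1081)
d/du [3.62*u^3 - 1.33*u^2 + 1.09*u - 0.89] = 10.86*u^2 - 2.66*u + 1.09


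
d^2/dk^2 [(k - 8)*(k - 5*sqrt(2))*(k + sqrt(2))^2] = 12*k^2 - 48*k - 18*sqrt(2)*k - 36 + 48*sqrt(2)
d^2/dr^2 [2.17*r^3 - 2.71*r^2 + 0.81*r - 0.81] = 13.02*r - 5.42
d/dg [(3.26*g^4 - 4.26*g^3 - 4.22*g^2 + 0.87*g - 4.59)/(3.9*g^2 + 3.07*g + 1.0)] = (25.428*g^5 + 13.4106*g^4 - 13.1164*g^3 - 29.1284*g^2 + 27.362*g + 14.9613)/(15.21*g^4 + 23.946*g^3 + 17.2249*g^2 + 6.14*g + 1.0)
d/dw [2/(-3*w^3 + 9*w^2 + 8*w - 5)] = 2*(9*w^2 - 18*w - 8)/(3*w^3 - 9*w^2 - 8*w + 5)^2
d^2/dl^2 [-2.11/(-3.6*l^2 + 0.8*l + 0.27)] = (54.6912*l^2 - 12.1536*l - 2.11*(7.2*l - 0.8)*(14.4*l - 1.6) - 4.10184)/(-3.6*l^2 + 0.8*l + 0.27)^3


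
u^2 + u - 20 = (u - 4)*(u + 5)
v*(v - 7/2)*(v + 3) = v^3 - v^2/2 - 21*v/2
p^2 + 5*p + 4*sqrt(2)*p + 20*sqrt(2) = (p + 5)*(p + 4*sqrt(2))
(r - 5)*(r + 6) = r^2 + r - 30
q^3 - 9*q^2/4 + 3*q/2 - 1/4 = (q - 1)^2*(q - 1/4)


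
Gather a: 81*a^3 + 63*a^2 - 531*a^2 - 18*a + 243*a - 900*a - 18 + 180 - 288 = 81*a^3 - 468*a^2 - 675*a - 126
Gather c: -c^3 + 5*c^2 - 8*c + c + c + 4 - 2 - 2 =-c^3 + 5*c^2 - 6*c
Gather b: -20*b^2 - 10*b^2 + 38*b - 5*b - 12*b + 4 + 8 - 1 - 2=-30*b^2 + 21*b + 9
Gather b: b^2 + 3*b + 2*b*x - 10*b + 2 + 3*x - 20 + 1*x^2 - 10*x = b^2 + b*(2*x - 7) + x^2 - 7*x - 18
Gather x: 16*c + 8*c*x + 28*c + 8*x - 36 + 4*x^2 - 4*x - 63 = 44*c + 4*x^2 + x*(8*c + 4) - 99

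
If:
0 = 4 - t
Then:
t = 4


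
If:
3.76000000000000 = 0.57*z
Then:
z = 6.60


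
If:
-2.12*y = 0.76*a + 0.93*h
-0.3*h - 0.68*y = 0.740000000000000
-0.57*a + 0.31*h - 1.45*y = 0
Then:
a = 3.04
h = 0.16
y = -1.16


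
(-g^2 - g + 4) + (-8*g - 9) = -g^2 - 9*g - 5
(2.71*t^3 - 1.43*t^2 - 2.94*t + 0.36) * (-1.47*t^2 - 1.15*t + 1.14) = -3.9837*t^5 - 1.0144*t^4 + 9.0557*t^3 + 1.2216*t^2 - 3.7656*t + 0.4104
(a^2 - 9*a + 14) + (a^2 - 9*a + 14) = 2*a^2 - 18*a + 28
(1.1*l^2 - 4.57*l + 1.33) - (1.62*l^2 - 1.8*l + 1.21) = -0.52*l^2 - 2.77*l + 0.12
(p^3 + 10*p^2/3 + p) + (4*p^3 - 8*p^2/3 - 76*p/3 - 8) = 5*p^3 + 2*p^2/3 - 73*p/3 - 8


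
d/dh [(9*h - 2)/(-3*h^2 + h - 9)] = (-27*h^2 + 9*h + (6*h - 1)*(9*h - 2) - 81)/(3*h^2 - h + 9)^2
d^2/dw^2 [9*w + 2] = 0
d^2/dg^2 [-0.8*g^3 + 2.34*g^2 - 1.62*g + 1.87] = 4.68 - 4.8*g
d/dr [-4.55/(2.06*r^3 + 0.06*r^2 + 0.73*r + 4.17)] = (28.119*r^2 + 0.546*r + 3.3215)/(2.06*r^3 + 0.06*r^2 + 0.73*r + 4.17)^2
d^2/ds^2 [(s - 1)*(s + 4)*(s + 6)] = 6*s + 18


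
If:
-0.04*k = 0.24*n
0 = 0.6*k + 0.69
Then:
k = -1.15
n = 0.19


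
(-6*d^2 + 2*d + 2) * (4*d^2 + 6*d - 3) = -24*d^4 - 28*d^3 + 38*d^2 + 6*d - 6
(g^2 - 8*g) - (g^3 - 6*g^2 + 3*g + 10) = -g^3 + 7*g^2 - 11*g - 10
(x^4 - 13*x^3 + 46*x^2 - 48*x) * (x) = x^5 - 13*x^4 + 46*x^3 - 48*x^2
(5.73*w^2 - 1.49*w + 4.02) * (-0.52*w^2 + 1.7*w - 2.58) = -2.9796*w^4 + 10.5158*w^3 - 19.4068*w^2 + 10.6782*w - 10.3716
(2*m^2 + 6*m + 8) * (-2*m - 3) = -4*m^3 - 18*m^2 - 34*m - 24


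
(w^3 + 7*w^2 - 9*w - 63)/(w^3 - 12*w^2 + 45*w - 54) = (w^2 + 10*w + 21)/(w^2 - 9*w + 18)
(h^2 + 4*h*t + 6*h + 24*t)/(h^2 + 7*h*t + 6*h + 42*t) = (h + 4*t)/(h + 7*t)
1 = 1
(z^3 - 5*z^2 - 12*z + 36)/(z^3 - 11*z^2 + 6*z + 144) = (z - 2)/(z - 8)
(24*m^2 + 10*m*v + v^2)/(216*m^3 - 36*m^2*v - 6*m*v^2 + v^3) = (4*m + v)/(36*m^2 - 12*m*v + v^2)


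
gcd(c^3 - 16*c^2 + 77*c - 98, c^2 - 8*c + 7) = c - 7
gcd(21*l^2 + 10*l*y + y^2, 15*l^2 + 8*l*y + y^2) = 3*l + y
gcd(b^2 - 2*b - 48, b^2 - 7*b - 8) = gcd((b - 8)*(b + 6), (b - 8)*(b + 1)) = b - 8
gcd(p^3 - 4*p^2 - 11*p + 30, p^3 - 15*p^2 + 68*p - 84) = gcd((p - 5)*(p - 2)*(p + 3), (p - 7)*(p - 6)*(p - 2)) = p - 2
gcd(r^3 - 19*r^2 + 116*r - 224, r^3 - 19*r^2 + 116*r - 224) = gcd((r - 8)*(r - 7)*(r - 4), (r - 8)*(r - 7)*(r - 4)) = r^3 - 19*r^2 + 116*r - 224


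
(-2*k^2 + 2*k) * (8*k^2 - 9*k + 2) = -16*k^4 + 34*k^3 - 22*k^2 + 4*k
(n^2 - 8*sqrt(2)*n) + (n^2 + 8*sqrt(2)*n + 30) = 2*n^2 + 30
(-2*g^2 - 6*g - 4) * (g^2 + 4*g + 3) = -2*g^4 - 14*g^3 - 34*g^2 - 34*g - 12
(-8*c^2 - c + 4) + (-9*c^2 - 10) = -17*c^2 - c - 6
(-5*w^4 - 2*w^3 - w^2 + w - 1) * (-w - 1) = 5*w^5 + 7*w^4 + 3*w^3 + 1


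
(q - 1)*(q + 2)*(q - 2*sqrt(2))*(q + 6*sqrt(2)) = q^4 + q^3 + 4*sqrt(2)*q^3 - 26*q^2 + 4*sqrt(2)*q^2 - 24*q - 8*sqrt(2)*q + 48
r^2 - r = r*(r - 1)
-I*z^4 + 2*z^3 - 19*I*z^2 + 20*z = z*(z - 4*I)*(z + 5*I)*(-I*z + 1)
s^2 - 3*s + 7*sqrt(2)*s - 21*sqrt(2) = (s - 3)*(s + 7*sqrt(2))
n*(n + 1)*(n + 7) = n^3 + 8*n^2 + 7*n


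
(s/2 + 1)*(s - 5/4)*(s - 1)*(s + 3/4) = s^4/2 + s^3/4 - 55*s^2/32 + s/32 + 15/16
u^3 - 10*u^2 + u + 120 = (u - 8)*(u - 5)*(u + 3)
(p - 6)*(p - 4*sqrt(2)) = p^2 - 6*p - 4*sqrt(2)*p + 24*sqrt(2)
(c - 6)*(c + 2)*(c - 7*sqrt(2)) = c^3 - 7*sqrt(2)*c^2 - 4*c^2 - 12*c + 28*sqrt(2)*c + 84*sqrt(2)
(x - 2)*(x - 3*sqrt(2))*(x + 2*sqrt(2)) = x^3 - 2*x^2 - sqrt(2)*x^2 - 12*x + 2*sqrt(2)*x + 24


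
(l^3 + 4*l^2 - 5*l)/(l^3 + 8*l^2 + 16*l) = (l^2 + 4*l - 5)/(l^2 + 8*l + 16)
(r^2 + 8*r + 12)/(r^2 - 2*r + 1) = (r^2 + 8*r + 12)/(r^2 - 2*r + 1)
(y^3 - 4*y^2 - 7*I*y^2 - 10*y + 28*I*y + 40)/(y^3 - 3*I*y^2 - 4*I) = (y^2 - y*(4 + 5*I) + 20*I)/(y^2 - I*y + 2)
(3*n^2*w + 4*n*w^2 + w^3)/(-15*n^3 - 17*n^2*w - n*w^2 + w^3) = w/(-5*n + w)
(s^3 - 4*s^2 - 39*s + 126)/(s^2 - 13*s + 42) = (s^2 + 3*s - 18)/(s - 6)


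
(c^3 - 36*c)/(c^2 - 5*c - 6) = c*(c + 6)/(c + 1)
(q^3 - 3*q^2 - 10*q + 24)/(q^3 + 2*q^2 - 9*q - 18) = (q^2 - 6*q + 8)/(q^2 - q - 6)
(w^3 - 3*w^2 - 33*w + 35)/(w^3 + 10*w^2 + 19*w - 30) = (w - 7)/(w + 6)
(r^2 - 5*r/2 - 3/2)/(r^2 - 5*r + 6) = (r + 1/2)/(r - 2)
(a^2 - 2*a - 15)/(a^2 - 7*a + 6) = (a^2 - 2*a - 15)/(a^2 - 7*a + 6)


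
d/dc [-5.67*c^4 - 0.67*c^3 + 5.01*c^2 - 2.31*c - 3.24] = -22.68*c^3 - 2.01*c^2 + 10.02*c - 2.31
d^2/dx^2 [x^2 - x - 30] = 2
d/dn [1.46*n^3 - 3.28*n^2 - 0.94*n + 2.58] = 4.38*n^2 - 6.56*n - 0.94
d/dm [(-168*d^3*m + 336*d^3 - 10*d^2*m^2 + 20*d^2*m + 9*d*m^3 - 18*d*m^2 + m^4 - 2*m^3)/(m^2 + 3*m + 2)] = (168*d^3*m^2 - 672*d^3*m - 1344*d^3 - 50*d^2*m^2 - 40*d^2*m + 40*d^2 + 9*d*m^4 + 54*d*m^3 - 72*d*m + 2*m^5 + 7*m^4 - 4*m^3 - 12*m^2)/(m^4 + 6*m^3 + 13*m^2 + 12*m + 4)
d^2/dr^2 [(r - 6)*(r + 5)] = 2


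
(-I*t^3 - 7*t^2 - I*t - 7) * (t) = -I*t^4 - 7*t^3 - I*t^2 - 7*t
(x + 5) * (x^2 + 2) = x^3 + 5*x^2 + 2*x + 10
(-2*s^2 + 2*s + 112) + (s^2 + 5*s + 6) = -s^2 + 7*s + 118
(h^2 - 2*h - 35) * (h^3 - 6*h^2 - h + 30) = h^5 - 8*h^4 - 24*h^3 + 242*h^2 - 25*h - 1050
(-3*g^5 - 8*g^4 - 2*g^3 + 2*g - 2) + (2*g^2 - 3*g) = -3*g^5 - 8*g^4 - 2*g^3 + 2*g^2 - g - 2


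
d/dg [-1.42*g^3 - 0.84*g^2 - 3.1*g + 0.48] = -4.26*g^2 - 1.68*g - 3.1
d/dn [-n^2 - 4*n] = -2*n - 4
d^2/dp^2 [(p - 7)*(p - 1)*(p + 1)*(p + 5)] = 12*p^2 - 12*p - 72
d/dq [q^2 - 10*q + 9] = 2*q - 10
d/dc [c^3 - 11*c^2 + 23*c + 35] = 3*c^2 - 22*c + 23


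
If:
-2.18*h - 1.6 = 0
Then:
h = -0.73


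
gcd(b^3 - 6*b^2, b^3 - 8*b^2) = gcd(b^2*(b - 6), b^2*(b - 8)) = b^2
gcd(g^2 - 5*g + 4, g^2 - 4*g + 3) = g - 1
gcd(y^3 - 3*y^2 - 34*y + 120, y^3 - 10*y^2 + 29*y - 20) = y^2 - 9*y + 20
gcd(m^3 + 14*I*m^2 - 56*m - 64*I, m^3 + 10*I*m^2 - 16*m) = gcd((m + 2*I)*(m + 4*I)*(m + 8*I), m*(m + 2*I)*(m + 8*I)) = m^2 + 10*I*m - 16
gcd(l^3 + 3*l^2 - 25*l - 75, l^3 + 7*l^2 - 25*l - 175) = l^2 - 25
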